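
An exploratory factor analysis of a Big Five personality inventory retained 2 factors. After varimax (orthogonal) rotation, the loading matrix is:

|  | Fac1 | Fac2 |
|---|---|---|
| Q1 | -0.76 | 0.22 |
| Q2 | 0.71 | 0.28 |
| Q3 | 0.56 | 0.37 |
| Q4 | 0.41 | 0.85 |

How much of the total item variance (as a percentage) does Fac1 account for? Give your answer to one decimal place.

39.1%

SS loadings for Fac1 = (-0.76)² + 0.71² + 0.56² + 0.41² = 1.5634
With 4 standardized items, total variance = 4. Proportion = 1.5634/4 = 0.3909 → 39.09%.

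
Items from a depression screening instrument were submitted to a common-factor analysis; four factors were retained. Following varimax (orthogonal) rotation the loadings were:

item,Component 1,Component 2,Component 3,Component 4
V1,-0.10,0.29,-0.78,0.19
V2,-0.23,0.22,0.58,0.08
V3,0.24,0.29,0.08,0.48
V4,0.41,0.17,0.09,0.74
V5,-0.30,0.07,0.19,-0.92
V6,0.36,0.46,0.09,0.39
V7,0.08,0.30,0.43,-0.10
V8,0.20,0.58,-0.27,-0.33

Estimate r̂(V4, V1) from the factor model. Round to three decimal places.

0.079

r̂ = Σ λ_i·λ_j across factors = (0.41)(-0.10) + (0.17)(0.29) + (0.09)(-0.78) + (0.74)(0.19)
  = -0.0410 +0.0493 -0.0702 +0.1406 = 0.0787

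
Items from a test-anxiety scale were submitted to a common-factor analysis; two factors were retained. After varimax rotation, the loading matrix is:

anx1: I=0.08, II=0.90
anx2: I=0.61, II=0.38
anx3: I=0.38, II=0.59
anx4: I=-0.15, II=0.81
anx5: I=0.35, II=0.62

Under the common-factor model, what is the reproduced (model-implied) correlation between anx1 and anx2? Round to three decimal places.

r̂ = Σ λ_i·λ_j across factors = (0.08)(0.61) + (0.90)(0.38)
  = +0.0488 +0.3420 = 0.3908

0.391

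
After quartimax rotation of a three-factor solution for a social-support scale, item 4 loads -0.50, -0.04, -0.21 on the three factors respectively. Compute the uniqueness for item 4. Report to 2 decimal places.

0.70

h² = (-0.50)² + (-0.04)² + (-0.21)² = 0.2500 + 0.0016 + 0.0441 = 0.2957
Uniqueness u² = 1 − h² = 1 − 0.2957 = 0.7043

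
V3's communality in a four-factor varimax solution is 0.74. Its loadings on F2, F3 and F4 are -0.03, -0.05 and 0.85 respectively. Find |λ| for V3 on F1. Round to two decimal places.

0.12

Under orthogonal rotation h² = Σλ², so λ_F1² = h² − (0.7259) = 0.74 − 0.7259 = 0.0141.
|λ| = √0.0141 = 0.1187.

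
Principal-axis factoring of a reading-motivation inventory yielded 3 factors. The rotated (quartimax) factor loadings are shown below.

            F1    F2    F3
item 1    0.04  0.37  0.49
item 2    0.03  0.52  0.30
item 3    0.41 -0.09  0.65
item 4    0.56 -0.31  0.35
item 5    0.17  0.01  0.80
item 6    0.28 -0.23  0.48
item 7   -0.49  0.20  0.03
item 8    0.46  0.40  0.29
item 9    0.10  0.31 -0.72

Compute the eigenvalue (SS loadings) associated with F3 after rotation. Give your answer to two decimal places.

2.35

SS loadings for F3 = 0.49² + 0.30² + 0.65² + 0.35² + 0.80² + 0.48² + 0.03² + 0.29² + (-0.72)² = 0.2401 + 0.0900 + 0.4225 + 0.1225 + 0.6400 + 0.2304 + 0.0009 + 0.0841 + 0.5184 = 2.3489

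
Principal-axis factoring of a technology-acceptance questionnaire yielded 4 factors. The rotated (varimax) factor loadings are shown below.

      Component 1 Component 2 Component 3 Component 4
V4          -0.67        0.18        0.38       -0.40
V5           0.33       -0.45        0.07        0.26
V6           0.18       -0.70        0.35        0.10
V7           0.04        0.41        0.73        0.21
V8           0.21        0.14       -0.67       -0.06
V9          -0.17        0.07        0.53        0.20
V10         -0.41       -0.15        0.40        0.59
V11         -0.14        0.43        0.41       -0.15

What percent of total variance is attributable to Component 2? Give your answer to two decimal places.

SS loadings for Component 2 = 0.18² + (-0.45)² + (-0.70)² + 0.41² + 0.14² + 0.07² + (-0.15)² + 0.43² = 1.1249
With 8 standardized items, total variance = 8. Proportion = 1.1249/8 = 0.1406 → 14.06%.

14.06%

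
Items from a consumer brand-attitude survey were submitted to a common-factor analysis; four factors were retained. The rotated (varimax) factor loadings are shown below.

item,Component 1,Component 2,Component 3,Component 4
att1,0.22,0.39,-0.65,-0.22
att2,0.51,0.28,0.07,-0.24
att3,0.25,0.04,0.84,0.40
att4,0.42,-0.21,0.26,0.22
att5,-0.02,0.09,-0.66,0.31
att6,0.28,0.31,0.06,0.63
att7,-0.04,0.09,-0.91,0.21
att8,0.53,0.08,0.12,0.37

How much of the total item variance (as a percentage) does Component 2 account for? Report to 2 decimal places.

4.94%

SS loadings for Component 2 = 0.39² + 0.28² + 0.04² + (-0.21)² + 0.09² + 0.31² + 0.09² + 0.08² = 0.3949
With 8 standardized items, total variance = 8. Proportion = 0.3949/8 = 0.0494 → 4.94%.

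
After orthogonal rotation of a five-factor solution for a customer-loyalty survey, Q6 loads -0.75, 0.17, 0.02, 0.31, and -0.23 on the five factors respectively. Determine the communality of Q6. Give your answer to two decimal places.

0.74

h² = (-0.75)² + 0.17² + 0.02² + 0.31² + (-0.23)² = 0.5625 + 0.0289 + 0.0004 + 0.0961 + 0.0529 = 0.7408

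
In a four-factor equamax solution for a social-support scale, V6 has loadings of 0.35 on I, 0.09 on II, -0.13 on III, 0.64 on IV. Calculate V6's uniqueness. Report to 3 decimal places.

h² = 0.35² + 0.09² + (-0.13)² + 0.64² = 0.1225 + 0.0081 + 0.0169 + 0.4096 = 0.5571
Uniqueness u² = 1 − h² = 1 − 0.5571 = 0.4429

0.443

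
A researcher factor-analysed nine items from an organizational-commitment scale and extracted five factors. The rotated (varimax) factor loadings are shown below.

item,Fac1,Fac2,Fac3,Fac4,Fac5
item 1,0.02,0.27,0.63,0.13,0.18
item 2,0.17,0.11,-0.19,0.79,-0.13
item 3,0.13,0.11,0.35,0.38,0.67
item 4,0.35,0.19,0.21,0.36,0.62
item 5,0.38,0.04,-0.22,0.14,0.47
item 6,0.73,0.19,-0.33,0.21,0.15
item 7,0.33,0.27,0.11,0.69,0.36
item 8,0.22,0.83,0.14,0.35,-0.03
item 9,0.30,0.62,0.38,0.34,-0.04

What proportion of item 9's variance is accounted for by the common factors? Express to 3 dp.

h² = 0.30² + 0.62² + 0.38² + 0.34² + (-0.04)² = 0.0900 + 0.3844 + 0.1444 + 0.1156 + 0.0016 = 0.7360

0.736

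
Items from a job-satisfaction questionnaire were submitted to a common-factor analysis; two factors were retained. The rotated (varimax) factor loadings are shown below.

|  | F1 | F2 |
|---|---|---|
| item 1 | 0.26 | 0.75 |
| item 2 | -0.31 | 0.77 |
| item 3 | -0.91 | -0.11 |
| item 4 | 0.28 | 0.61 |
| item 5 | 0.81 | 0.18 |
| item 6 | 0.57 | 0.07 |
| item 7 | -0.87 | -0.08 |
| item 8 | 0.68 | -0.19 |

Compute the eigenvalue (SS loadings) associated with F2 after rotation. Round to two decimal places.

1.62

SS loadings for F2 = 0.75² + 0.77² + (-0.11)² + 0.61² + 0.18² + 0.07² + (-0.08)² + (-0.19)² = 0.5625 + 0.5929 + 0.0121 + 0.3721 + 0.0324 + 0.0049 + 0.0064 + 0.0361 = 1.6194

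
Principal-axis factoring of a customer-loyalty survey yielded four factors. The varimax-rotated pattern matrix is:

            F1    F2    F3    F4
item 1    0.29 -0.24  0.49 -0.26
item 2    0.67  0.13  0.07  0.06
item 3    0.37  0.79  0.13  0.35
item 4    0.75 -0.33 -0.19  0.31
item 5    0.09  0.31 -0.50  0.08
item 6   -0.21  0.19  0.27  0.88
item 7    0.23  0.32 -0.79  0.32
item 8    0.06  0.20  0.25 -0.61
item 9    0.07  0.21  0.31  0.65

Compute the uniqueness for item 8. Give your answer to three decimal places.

0.522

h² = 0.06² + 0.20² + 0.25² + (-0.61)² = 0.0036 + 0.0400 + 0.0625 + 0.3721 = 0.4782
Uniqueness u² = 1 − h² = 1 − 0.4782 = 0.5218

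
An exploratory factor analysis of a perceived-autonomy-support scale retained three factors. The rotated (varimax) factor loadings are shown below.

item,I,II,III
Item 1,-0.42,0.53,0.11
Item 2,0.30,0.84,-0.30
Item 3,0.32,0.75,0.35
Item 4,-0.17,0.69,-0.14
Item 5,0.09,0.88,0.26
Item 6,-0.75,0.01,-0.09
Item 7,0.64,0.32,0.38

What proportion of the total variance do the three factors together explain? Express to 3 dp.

0.678

Communalities: 0.4694, 0.8856, 0.7874, 0.5246, 0.8501, 0.5707, 0.6564; Σh² = 4.7442.
Total variance with 7 standardized items is 7, so the solution explains 4.7442/7 = 0.6777.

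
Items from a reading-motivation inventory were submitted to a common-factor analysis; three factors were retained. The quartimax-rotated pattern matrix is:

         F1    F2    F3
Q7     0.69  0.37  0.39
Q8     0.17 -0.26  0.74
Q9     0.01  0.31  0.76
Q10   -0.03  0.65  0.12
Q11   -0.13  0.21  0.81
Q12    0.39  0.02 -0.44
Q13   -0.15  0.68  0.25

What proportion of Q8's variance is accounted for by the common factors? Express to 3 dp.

0.644

h² = 0.17² + (-0.26)² + 0.74² = 0.0289 + 0.0676 + 0.5476 = 0.6441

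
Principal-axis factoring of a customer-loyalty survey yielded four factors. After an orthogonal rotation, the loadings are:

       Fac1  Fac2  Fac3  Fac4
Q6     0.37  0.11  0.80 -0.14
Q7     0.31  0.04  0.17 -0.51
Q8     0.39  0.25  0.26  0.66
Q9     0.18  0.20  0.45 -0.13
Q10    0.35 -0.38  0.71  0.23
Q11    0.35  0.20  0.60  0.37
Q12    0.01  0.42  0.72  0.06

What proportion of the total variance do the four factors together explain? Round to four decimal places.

SS loadings by factor: 0.6626, 0.4770, 2.3215, 0.9256; total = 4.3867.
Total variance with 7 standardized items is 7, so the solution explains 4.3867/7 = 0.6267.

0.6267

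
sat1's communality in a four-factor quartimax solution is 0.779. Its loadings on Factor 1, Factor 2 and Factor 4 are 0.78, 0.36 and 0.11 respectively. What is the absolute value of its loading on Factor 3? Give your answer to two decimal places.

Under orthogonal rotation h² = Σλ², so λ_Factor 3² = h² − (0.7501) = 0.779 − 0.7501 = 0.0289.
|λ| = √0.0289 = 0.1700.

0.17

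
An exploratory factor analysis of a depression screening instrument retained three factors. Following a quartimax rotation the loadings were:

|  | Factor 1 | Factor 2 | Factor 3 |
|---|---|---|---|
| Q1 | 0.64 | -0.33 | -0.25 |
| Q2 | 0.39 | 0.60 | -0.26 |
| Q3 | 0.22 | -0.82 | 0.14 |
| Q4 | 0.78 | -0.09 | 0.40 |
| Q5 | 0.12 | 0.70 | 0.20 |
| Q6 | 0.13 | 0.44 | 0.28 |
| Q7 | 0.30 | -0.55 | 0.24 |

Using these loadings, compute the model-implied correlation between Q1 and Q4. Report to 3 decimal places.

0.429

r̂ = Σ λ_i·λ_j across factors = (0.64)(0.78) + (-0.33)(-0.09) + (-0.25)(0.40)
  = +0.4992 +0.0297 -0.1000 = 0.4289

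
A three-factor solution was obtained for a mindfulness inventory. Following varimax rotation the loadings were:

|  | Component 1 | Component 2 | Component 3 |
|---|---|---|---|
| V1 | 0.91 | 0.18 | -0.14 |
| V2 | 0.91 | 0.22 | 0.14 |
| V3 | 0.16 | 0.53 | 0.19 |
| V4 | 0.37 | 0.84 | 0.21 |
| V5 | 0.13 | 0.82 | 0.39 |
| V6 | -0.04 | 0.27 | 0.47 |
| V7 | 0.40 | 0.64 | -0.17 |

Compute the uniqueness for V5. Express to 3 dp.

h² = 0.13² + 0.82² + 0.39² = 0.0169 + 0.6724 + 0.1521 = 0.8414
Uniqueness u² = 1 − h² = 1 − 0.8414 = 0.1586

0.159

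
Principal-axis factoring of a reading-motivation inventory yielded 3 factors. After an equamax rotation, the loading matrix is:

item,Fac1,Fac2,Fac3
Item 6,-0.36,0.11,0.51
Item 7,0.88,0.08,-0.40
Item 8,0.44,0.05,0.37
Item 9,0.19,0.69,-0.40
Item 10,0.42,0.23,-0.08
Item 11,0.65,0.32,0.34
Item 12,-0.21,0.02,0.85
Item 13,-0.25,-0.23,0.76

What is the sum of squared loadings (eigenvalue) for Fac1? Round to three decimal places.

1.839

SS loadings for Fac1 = (-0.36)² + 0.88² + 0.44² + 0.19² + 0.42² + 0.65² + (-0.21)² + (-0.25)² = 0.1296 + 0.7744 + 0.1936 + 0.0361 + 0.1764 + 0.4225 + 0.0441 + 0.0625 = 1.8392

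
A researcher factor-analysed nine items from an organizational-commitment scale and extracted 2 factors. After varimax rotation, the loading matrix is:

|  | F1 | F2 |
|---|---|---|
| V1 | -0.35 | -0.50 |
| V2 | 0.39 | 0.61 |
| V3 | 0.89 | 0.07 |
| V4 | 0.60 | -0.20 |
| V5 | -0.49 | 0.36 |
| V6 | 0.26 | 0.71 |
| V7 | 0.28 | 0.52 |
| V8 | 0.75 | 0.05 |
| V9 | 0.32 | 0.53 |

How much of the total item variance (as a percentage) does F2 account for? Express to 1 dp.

20.6%

SS loadings for F2 = (-0.50)² + 0.61² + 0.07² + (-0.20)² + 0.36² + 0.71² + 0.52² + 0.05² + 0.53² = 1.8545
With 9 standardized items, total variance = 9. Proportion = 1.8545/9 = 0.2061 → 20.61%.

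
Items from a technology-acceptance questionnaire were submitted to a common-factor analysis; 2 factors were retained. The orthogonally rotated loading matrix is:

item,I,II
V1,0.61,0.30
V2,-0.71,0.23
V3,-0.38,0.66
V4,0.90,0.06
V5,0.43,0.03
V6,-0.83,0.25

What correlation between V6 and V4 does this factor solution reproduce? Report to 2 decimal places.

-0.73

r̂ = Σ λ_i·λ_j across factors = (-0.83)(0.90) + (0.25)(0.06)
  = -0.7470 +0.0150 = -0.7320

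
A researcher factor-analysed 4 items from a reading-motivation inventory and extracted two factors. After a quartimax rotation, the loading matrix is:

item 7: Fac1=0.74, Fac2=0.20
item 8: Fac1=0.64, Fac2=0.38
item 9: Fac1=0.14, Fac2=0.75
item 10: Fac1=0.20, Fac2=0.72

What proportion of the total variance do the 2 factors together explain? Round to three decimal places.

0.571

Communalities: 0.5876, 0.5540, 0.5821, 0.5584; Σh² = 2.2821.
Total variance with 4 standardized items is 4, so the solution explains 2.2821/4 = 0.5705.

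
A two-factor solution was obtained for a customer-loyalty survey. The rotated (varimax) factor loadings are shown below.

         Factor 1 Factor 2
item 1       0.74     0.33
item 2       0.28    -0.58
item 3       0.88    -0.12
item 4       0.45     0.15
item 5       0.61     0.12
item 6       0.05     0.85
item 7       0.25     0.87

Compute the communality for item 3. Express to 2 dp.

0.79

h² = 0.88² + (-0.12)² = 0.7744 + 0.0144 = 0.7888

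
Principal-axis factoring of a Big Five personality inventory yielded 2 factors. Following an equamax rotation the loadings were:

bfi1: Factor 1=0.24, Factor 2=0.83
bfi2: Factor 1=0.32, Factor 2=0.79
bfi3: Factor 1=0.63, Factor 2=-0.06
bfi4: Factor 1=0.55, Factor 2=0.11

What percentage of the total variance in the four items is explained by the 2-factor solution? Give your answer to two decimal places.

54.70%

SS loadings by factor: 0.8594, 1.3287; total = 2.1881.
Total variance with 4 standardized items is 4, so the solution explains 2.1881/4 = 0.5470 = 54.70%.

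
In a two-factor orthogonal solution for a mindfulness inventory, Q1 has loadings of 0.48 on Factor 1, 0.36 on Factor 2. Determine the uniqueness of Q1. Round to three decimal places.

h² = 0.48² + 0.36² = 0.2304 + 0.1296 = 0.3600
Uniqueness u² = 1 − h² = 1 − 0.3600 = 0.6400

0.640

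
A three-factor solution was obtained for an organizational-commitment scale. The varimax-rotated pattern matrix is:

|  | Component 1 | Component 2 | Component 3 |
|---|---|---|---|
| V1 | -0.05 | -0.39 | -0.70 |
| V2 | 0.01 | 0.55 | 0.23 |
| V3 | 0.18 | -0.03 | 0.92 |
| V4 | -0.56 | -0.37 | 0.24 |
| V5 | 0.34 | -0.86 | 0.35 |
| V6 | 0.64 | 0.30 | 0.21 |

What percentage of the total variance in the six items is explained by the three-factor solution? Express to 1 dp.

Communalities: 0.6446, 0.3555, 0.8797, 0.5081, 0.9777, 0.5437; Σh² = 3.9093.
Total variance with 6 standardized items is 6, so the solution explains 3.9093/6 = 0.6515 = 65.16%.

65.2%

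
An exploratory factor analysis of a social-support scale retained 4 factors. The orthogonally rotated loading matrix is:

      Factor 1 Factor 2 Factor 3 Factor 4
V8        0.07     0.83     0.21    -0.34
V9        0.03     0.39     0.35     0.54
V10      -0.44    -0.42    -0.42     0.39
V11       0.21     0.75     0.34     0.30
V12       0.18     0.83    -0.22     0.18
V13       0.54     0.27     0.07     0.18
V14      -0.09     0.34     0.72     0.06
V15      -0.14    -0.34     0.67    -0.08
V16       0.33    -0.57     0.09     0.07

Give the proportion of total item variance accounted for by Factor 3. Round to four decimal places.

SS loadings for Factor 3 = 0.21² + 0.35² + (-0.42)² + 0.34² + (-0.22)² + 0.07² + 0.72² + 0.67² + 0.09² = 1.4873
Proportion of variance = 1.4873 / 9 = 0.1653.

0.1653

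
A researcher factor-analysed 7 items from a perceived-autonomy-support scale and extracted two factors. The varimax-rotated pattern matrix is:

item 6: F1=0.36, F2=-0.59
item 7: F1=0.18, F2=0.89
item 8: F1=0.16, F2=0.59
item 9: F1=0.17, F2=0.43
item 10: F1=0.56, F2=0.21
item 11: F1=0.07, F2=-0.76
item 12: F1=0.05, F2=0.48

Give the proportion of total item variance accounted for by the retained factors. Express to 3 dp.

0.438

Communalities: 0.4777, 0.8245, 0.3737, 0.2138, 0.3577, 0.5825, 0.2329; Σh² = 3.0628.
Total variance with 7 standardized items is 7, so the solution explains 3.0628/7 = 0.4375.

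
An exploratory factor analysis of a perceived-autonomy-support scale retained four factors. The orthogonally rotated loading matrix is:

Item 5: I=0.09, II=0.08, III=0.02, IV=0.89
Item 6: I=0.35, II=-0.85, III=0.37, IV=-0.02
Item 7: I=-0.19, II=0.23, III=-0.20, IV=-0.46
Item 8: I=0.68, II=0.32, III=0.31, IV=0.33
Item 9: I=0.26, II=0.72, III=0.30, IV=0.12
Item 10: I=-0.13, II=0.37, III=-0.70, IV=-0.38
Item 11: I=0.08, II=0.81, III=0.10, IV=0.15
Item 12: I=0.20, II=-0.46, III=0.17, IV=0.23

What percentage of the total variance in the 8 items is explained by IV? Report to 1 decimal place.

SS loadings for IV = 0.89² + (-0.02)² + (-0.46)² + 0.33² + 0.12² + (-0.38)² + 0.15² + 0.23² = 1.3472
With 8 standardized items, total variance = 8. Proportion = 1.3472/8 = 0.1684 → 16.84%.

16.8%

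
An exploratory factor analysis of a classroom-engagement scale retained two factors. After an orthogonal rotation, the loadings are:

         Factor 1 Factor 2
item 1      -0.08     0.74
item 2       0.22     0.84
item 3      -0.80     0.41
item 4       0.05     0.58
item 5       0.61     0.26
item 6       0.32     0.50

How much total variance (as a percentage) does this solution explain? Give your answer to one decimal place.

54.1%

Communalities: 0.5540, 0.7540, 0.8081, 0.3389, 0.4397, 0.3524; Σh² = 3.2471.
Total variance with 6 standardized items is 6, so the solution explains 3.2471/6 = 0.5412 = 54.12%.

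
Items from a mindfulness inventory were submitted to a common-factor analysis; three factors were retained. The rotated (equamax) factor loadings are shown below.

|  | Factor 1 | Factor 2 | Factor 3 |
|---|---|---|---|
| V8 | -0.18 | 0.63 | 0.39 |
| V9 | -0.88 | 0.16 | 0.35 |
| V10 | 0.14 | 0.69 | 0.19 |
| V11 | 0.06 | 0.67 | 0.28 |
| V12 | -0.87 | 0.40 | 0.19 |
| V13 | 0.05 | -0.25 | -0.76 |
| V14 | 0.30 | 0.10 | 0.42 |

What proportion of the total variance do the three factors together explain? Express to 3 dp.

0.634

Communalities: 0.5814, 0.9225, 0.5318, 0.5309, 0.9530, 0.6426, 0.2764; Σh² = 4.4386.
Total variance with 7 standardized items is 7, so the solution explains 4.4386/7 = 0.6341.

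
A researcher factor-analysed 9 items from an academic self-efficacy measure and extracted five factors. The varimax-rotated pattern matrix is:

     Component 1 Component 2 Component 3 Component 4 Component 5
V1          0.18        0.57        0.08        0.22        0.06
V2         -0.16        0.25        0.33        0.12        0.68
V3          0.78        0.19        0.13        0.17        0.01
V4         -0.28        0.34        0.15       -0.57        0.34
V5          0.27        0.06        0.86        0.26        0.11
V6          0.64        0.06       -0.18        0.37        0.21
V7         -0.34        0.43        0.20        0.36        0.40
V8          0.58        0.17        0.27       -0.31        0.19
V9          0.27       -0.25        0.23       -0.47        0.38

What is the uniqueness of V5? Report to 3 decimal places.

h² = 0.27² + 0.06² + 0.86² + 0.26² + 0.11² = 0.0729 + 0.0036 + 0.7396 + 0.0676 + 0.0121 = 0.8958
Uniqueness u² = 1 − h² = 1 − 0.8958 = 0.1042

0.104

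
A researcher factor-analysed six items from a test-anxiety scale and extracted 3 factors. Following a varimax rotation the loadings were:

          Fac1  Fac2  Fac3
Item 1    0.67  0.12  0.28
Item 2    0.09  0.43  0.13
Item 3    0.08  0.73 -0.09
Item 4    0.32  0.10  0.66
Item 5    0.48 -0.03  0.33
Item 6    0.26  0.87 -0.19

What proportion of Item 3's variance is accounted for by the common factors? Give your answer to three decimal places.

h² = 0.08² + 0.73² + (-0.09)² = 0.0064 + 0.5329 + 0.0081 = 0.5474

0.547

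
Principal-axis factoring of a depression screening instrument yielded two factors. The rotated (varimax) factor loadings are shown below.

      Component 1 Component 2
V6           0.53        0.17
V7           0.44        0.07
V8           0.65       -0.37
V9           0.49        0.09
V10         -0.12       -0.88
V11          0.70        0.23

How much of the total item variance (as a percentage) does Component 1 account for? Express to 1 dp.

SS loadings for Component 1 = 0.53² + 0.44² + 0.65² + 0.49² + (-0.12)² + 0.70² = 1.6415
With 6 standardized items, total variance = 6. Proportion = 1.6415/6 = 0.2736 → 27.36%.

27.4%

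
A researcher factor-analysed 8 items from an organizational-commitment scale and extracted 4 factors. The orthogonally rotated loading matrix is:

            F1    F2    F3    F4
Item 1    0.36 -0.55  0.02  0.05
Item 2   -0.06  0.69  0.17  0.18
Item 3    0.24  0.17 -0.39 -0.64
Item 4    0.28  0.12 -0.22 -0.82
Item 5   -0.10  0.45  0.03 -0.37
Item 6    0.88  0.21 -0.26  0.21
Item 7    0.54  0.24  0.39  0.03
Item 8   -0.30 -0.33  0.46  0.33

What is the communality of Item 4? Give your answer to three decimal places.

h² = 0.28² + 0.12² + (-0.22)² + (-0.82)² = 0.0784 + 0.0144 + 0.0484 + 0.6724 = 0.8136

0.814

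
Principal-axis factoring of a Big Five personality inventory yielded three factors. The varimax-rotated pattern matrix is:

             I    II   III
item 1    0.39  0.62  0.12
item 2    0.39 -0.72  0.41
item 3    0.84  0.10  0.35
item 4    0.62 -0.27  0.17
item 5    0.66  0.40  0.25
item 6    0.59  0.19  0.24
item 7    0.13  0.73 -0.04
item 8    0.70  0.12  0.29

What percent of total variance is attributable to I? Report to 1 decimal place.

SS loadings for I = 0.39² + 0.39² + 0.84² + 0.62² + 0.66² + 0.59² + 0.13² + 0.70² = 2.6848
With 8 standardized items, total variance = 8. Proportion = 2.6848/8 = 0.3356 → 33.56%.

33.6%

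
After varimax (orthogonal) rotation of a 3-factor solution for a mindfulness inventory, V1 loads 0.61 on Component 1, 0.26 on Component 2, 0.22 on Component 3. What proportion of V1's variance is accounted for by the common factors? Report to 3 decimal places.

0.488

h² = 0.61² + 0.26² + 0.22² = 0.3721 + 0.0676 + 0.0484 = 0.4881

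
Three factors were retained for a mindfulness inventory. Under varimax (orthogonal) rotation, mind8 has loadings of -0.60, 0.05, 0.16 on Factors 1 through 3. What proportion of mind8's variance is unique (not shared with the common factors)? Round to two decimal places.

0.61

h² = (-0.60)² + 0.05² + 0.16² = 0.3600 + 0.0025 + 0.0256 = 0.3881
Uniqueness u² = 1 − h² = 1 − 0.3881 = 0.6119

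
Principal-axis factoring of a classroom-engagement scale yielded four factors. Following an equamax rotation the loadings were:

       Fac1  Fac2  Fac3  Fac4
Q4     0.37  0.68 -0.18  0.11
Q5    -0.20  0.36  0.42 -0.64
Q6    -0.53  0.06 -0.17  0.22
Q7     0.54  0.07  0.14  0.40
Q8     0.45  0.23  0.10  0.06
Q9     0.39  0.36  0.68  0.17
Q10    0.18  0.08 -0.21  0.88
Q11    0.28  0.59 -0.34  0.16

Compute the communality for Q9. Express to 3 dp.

h² = 0.39² + 0.36² + 0.68² + 0.17² = 0.1521 + 0.1296 + 0.4624 + 0.0289 = 0.7730

0.773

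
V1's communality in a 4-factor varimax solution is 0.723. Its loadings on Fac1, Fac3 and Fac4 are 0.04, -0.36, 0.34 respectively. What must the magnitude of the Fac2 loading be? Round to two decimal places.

Under orthogonal rotation h² = Σλ², so λ_Fac2² = h² − (0.2468) = 0.723 − 0.2468 = 0.4762.
|λ| = √0.4762 = 0.6901.

0.69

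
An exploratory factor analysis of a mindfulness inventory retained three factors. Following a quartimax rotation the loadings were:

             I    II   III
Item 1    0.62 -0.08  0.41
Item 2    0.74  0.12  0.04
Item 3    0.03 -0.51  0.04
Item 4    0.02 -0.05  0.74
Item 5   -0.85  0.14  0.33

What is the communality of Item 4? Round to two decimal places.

0.55

h² = 0.02² + (-0.05)² + 0.74² = 0.0004 + 0.0025 + 0.5476 = 0.5505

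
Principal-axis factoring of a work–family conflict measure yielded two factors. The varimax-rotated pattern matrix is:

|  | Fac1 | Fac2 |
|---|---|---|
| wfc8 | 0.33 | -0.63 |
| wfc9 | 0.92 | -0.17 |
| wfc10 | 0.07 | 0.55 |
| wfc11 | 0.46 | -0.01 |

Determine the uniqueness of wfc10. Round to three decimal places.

h² = 0.07² + 0.55² = 0.0049 + 0.3025 = 0.3074
Uniqueness u² = 1 − h² = 1 − 0.3074 = 0.6926

0.693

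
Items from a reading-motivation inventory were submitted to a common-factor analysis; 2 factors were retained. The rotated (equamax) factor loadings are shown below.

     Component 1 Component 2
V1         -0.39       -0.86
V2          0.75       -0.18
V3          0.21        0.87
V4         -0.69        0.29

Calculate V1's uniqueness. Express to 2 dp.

h² = (-0.39)² + (-0.86)² = 0.1521 + 0.7396 = 0.8917
Uniqueness u² = 1 − h² = 1 − 0.8917 = 0.1083

0.11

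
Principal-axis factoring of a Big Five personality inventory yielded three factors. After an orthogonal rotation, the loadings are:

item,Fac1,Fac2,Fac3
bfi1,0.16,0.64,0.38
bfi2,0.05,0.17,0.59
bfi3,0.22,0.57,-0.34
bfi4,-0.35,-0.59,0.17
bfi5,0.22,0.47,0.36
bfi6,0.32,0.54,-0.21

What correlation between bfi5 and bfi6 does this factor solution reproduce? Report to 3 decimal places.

r̂ = Σ λ_i·λ_j across factors = (0.22)(0.32) + (0.47)(0.54) + (0.36)(-0.21)
  = +0.0704 +0.2538 -0.0756 = 0.2486

0.249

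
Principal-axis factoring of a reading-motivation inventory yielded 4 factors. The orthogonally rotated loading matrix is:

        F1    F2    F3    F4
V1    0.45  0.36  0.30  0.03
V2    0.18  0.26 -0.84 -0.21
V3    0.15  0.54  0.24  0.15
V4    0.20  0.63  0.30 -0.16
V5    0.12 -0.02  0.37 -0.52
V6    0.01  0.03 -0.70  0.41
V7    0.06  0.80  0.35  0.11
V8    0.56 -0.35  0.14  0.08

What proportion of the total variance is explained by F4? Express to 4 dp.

SS loadings for F4 = 0.03² + (-0.21)² + 0.15² + (-0.16)² + (-0.52)² + 0.41² + 0.11² + 0.08² = 0.5501
Proportion of variance = 0.5501 / 8 = 0.0688.

0.0688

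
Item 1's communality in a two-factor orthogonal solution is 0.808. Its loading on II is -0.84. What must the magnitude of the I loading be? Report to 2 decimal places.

0.32

Under orthogonal rotation h² = Σλ², so λ_I² = h² − (0.7056) = 0.808 − 0.7056 = 0.1024.
|λ| = √0.1024 = 0.3200.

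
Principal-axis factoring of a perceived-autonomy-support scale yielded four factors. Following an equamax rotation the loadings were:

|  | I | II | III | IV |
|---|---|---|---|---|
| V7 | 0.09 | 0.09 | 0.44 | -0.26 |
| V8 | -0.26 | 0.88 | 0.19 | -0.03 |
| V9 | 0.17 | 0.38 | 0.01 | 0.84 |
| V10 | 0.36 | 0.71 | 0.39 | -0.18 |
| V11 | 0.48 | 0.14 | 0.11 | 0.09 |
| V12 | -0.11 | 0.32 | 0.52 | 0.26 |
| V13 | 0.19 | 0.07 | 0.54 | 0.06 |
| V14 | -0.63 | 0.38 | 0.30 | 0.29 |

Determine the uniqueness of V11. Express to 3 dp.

h² = 0.48² + 0.14² + 0.11² + 0.09² = 0.2304 + 0.0196 + 0.0121 + 0.0081 = 0.2702
Uniqueness u² = 1 − h² = 1 − 0.2702 = 0.7298

0.730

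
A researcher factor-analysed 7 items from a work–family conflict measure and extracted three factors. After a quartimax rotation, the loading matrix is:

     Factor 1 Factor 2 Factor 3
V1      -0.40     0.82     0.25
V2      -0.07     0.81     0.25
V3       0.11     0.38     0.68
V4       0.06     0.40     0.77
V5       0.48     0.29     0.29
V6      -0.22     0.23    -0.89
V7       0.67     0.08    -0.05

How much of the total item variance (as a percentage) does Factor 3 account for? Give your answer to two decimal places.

29.41%

SS loadings for Factor 3 = 0.25² + 0.25² + 0.68² + 0.77² + 0.29² + (-0.89)² + (-0.05)² = 2.0590
With 7 standardized items, total variance = 7. Proportion = 2.0590/7 = 0.2941 → 29.41%.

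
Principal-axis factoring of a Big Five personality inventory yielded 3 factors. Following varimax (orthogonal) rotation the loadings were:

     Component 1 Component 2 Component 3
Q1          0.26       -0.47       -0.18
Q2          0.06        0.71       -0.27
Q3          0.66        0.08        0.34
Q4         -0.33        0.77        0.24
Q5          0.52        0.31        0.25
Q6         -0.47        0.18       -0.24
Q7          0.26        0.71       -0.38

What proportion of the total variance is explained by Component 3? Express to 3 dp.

0.078

SS loadings for Component 3 = (-0.18)² + (-0.27)² + 0.34² + 0.24² + 0.25² + (-0.24)² + (-0.38)² = 0.5430
Proportion of variance = 0.5430 / 7 = 0.0776.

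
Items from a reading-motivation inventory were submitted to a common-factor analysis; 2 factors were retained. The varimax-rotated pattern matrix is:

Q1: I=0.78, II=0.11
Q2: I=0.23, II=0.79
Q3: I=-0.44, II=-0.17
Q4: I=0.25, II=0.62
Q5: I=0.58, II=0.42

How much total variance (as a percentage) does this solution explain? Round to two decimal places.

SS loadings by factor: 1.2538, 1.2259; total = 2.4797.
Total variance with 5 standardized items is 5, so the solution explains 2.4797/5 = 0.4959 = 49.59%.

49.59%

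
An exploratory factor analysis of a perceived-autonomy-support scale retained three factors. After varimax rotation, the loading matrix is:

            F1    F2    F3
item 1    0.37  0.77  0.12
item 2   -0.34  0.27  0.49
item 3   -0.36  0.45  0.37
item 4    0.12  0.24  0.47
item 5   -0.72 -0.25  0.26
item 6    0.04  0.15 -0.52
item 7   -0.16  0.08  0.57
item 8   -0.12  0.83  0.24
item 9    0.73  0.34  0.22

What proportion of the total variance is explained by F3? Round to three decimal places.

0.153

SS loadings for F3 = 0.12² + 0.49² + 0.37² + 0.47² + 0.26² + (-0.52)² + 0.57² + 0.24² + 0.22² = 1.3812
Proportion of variance = 1.3812 / 9 = 0.1535.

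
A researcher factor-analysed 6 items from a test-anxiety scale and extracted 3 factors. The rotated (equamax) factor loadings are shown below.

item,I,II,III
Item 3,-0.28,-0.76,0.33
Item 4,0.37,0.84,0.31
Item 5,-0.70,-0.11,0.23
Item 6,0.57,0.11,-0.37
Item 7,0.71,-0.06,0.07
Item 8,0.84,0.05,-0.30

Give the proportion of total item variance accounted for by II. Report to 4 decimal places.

SS loadings for II = (-0.76)² + 0.84² + (-0.11)² + 0.11² + (-0.06)² + 0.05² = 1.3135
Proportion of variance = 1.3135 / 6 = 0.2189.

0.2189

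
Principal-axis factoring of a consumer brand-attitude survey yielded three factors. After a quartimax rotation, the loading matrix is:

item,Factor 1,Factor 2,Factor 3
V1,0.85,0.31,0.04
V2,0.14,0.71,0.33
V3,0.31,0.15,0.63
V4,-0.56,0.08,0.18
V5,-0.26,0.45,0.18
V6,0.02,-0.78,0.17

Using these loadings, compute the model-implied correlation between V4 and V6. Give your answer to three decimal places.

r̂ = Σ λ_i·λ_j across factors = (-0.56)(0.02) + (0.08)(-0.78) + (0.18)(0.17)
  = -0.0112 -0.0624 +0.0306 = -0.0430

-0.043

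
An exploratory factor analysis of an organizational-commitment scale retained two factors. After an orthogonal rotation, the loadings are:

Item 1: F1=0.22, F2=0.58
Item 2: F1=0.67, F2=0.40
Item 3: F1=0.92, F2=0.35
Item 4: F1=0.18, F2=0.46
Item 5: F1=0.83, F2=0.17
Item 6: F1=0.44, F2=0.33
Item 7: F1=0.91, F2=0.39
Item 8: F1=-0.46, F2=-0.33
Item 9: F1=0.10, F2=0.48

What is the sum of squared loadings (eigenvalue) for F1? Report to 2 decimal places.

SS loadings for F1 = 0.22² + 0.67² + 0.92² + 0.18² + 0.83² + 0.44² + 0.91² + (-0.46)² + 0.10² = 0.0484 + 0.4489 + 0.8464 + 0.0324 + 0.6889 + 0.1936 + 0.8281 + 0.2116 + 0.0100 = 3.3083

3.31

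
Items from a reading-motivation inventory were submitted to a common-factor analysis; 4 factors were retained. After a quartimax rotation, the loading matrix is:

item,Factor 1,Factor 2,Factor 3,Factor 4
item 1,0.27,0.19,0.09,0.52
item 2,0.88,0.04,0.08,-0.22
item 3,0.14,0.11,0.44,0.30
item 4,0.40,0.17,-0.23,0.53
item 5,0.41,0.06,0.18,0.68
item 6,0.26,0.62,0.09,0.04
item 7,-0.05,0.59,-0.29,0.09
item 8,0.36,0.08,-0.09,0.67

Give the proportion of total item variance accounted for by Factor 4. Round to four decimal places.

0.2013

SS loadings for Factor 4 = 0.52² + (-0.22)² + 0.30² + 0.53² + 0.68² + 0.04² + 0.09² + 0.67² = 1.6107
Proportion of variance = 1.6107 / 8 = 0.2013.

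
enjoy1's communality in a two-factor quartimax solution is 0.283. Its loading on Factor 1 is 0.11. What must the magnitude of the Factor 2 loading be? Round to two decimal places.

Under orthogonal rotation h² = Σλ², so λ_Factor 2² = h² − (0.0121) = 0.283 − 0.0121 = 0.2709.
|λ| = √0.2709 = 0.5205.

0.52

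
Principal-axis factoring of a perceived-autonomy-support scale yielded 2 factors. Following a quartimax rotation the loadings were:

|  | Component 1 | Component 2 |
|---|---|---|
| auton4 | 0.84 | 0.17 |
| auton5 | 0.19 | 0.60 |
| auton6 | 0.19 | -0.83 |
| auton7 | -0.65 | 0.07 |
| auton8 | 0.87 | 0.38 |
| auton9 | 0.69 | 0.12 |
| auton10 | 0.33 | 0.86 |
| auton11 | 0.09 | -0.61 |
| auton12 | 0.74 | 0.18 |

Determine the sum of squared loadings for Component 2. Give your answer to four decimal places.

2.3856

SS loadings for Component 2 = 0.17² + 0.60² + (-0.83)² + 0.07² + 0.38² + 0.12² + 0.86² + (-0.61)² + 0.18² = 0.0289 + 0.3600 + 0.6889 + 0.0049 + 0.1444 + 0.0144 + 0.7396 + 0.3721 + 0.0324 = 2.3856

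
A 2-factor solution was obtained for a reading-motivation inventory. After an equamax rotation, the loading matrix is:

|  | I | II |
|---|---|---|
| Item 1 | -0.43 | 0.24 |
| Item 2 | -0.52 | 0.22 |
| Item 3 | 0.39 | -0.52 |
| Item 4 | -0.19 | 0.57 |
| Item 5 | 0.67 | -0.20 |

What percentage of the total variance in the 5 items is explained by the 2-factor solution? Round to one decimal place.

SS loadings by factor: 1.0924, 0.7413; total = 1.8337.
Total variance with 5 standardized items is 5, so the solution explains 1.8337/5 = 0.3667 = 36.67%.

36.7%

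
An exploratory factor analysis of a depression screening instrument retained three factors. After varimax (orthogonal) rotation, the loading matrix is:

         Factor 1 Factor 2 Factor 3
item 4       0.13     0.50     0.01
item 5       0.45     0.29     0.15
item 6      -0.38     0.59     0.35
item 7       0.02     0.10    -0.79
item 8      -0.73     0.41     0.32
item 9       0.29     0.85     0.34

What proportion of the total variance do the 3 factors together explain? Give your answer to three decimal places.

0.592

Communalities: 0.2670, 0.3091, 0.6150, 0.6345, 0.8034, 0.9222; Σh² = 3.5512.
Total variance with 6 standardized items is 6, so the solution explains 3.5512/6 = 0.5919.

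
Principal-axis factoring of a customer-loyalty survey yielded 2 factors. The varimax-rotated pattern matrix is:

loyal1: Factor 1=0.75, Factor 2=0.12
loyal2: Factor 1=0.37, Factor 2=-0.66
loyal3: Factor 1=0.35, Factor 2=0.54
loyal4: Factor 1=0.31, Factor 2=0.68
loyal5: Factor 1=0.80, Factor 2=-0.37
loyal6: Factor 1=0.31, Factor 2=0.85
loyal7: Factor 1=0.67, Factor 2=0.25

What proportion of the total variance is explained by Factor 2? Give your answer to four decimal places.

SS loadings for Factor 2 = 0.12² + (-0.66)² + 0.54² + 0.68² + (-0.37)² + 0.85² + 0.25² = 2.1259
Proportion of variance = 2.1259 / 7 = 0.3037.

0.3037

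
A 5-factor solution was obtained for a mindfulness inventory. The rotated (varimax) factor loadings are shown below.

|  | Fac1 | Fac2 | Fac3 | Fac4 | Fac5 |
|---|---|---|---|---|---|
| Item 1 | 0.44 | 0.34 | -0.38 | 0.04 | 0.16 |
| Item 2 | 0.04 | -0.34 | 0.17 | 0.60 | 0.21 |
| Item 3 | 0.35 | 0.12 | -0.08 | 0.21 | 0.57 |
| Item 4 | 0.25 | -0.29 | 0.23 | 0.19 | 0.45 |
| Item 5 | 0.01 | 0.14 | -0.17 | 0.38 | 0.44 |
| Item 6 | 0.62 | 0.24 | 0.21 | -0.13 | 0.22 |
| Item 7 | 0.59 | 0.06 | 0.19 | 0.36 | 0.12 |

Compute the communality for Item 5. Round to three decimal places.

0.387

h² = 0.01² + 0.14² + (-0.17)² + 0.38² + 0.44² = 0.0001 + 0.0196 + 0.0289 + 0.1444 + 0.1936 = 0.3866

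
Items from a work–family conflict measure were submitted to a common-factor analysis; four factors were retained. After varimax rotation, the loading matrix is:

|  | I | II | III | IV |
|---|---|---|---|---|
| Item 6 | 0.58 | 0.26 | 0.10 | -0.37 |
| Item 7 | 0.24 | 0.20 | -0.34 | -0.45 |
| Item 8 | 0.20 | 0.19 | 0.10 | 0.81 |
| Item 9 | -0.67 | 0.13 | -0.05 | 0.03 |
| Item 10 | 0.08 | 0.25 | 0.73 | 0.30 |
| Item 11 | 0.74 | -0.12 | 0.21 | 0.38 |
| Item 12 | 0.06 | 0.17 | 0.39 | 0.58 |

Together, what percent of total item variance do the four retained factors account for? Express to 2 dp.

SS loadings by factor: 1.4405, 0.2664, 0.8672, 1.5672; total = 4.1413.
Total variance with 7 standardized items is 7, so the solution explains 4.1413/7 = 0.5916 = 59.16%.

59.16%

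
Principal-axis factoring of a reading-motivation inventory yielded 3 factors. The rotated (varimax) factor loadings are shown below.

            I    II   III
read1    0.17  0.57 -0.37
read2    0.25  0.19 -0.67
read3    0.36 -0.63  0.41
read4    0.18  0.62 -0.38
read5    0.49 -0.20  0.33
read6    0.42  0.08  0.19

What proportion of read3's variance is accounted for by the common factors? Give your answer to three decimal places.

0.695

h² = 0.36² + (-0.63)² + 0.41² = 0.1296 + 0.3969 + 0.1681 = 0.6946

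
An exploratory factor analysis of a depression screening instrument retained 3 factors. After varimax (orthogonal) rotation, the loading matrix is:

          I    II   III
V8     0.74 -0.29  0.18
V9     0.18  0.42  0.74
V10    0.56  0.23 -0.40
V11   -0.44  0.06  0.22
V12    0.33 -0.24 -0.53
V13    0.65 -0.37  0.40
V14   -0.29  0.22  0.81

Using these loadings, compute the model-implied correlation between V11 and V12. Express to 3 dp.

r̂ = Σ λ_i·λ_j across factors = (-0.44)(0.33) + (0.06)(-0.24) + (0.22)(-0.53)
  = -0.1452 -0.0144 -0.1166 = -0.2762

-0.276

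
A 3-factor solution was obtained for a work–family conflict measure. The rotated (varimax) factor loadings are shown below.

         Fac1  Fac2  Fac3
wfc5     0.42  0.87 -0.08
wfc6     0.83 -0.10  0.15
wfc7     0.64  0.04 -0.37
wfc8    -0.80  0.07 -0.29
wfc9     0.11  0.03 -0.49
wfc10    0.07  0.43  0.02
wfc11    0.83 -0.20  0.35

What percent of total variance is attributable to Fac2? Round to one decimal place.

SS loadings for Fac2 = 0.87² + (-0.10)² + 0.04² + 0.07² + 0.03² + 0.43² + (-0.20)² = 0.9992
With 7 standardized items, total variance = 7. Proportion = 0.9992/7 = 0.1427 → 14.27%.

14.3%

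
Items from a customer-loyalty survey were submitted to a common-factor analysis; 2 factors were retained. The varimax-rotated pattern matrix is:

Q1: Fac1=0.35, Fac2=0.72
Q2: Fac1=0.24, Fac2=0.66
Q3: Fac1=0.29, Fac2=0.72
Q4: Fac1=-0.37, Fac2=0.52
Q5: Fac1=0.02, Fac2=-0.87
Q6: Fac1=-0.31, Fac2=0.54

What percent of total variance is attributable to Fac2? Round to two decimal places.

46.52%

SS loadings for Fac2 = 0.72² + 0.66² + 0.72² + 0.52² + (-0.87)² + 0.54² = 2.7913
With 6 standardized items, total variance = 6. Proportion = 2.7913/6 = 0.4652 → 46.52%.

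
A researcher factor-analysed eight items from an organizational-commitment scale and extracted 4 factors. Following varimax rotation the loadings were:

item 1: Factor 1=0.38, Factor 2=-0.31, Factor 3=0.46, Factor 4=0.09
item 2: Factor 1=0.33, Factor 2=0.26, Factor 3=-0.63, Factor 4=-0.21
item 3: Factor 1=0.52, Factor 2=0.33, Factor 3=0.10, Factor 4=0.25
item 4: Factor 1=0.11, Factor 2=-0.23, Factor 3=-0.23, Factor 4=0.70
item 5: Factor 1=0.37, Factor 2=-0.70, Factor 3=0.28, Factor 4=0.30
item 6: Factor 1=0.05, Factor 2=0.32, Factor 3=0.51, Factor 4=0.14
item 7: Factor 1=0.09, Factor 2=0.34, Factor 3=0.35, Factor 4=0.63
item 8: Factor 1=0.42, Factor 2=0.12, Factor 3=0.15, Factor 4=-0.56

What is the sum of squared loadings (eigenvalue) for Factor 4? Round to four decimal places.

1.4248

SS loadings for Factor 4 = 0.09² + (-0.21)² + 0.25² + 0.70² + 0.30² + 0.14² + 0.63² + (-0.56)² = 0.0081 + 0.0441 + 0.0625 + 0.4900 + 0.0900 + 0.0196 + 0.3969 + 0.3136 = 1.4248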